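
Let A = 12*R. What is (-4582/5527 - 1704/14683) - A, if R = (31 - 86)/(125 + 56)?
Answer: 39679053026/14688682321 ≈ 2.7013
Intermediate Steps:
R = -55/181 ≈ -0.30387
A = -660/181 (A = 12*(-55/181) = -660/181 ≈ -3.6464)
(-4582/5527 - 1704/14683) - A = (-4582/5527 - 1704/14683) - 1*(-660/181) = (-4582*1/5527 - 1704*1/14683) + 660/181 = (-4582/5527 - 1704/14683) + 660/181 = -76695514/81152941 + 660/181 = 39679053026/14688682321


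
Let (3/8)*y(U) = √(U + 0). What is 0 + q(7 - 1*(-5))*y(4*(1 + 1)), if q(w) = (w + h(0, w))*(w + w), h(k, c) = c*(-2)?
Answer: -1536*√2 ≈ -2172.2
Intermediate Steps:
h(k, c) = -2*c
q(w) = -2*w² (q(w) = (w - 2*w)*(w + w) = (-w)*(2*w) = -2*w²)
y(U) = 8*√U/3 (y(U) = 8*√(U + 0)/3 = 8*√U/3)
0 + q(7 - 1*(-5))*y(4*(1 + 1)) = 0 + (-2*(7 - 1*(-5))²)*(8*√(4*(1 + 1))/3) = 0 + (-2*(7 + 5)²)*(8*√(4*2)/3) = 0 + (-2*12²)*(8*√8/3) = 0 + (-2*144)*(8*(2*√2)/3) = 0 - 1536*√2 = -1536*√2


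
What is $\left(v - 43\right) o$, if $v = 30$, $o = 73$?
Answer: $-949$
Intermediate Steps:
$\left(v - 43\right) o = \left(30 - 43\right) 73 = \left(-13\right) 73 = -949$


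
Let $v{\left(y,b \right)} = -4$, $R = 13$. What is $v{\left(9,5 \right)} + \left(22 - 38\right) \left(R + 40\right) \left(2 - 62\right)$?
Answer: $50876$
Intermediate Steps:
$v{\left(9,5 \right)} + \left(22 - 38\right) \left(R + 40\right) \left(2 - 62\right) = -4 + \left(22 - 38\right) \left(13 + 40\right) \left(2 - 62\right) = -4 + \left(-16\right) 53 \left(2 - 62\right) = -4 - -50880 = -4 + 50880 = 50876$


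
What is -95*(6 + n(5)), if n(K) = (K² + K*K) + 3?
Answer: -5605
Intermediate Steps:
n(K) = 3 + 2*K² (n(K) = (K² + K²) + 3 = 2*K² + 3 = 3 + 2*K²)
-95*(6 + n(5)) = -95*(6 + (3 + 2*5²)) = -95*(6 + (3 + 2*25)) = -95*(6 + (3 + 50)) = -95*(6 + 53) = -95*59 = -5605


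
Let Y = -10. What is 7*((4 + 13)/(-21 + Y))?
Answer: -119/31 ≈ -3.8387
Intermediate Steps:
7*((4 + 13)/(-21 + Y)) = 7*((4 + 13)/(-21 - 10)) = 7*(17/(-31)) = 7*(17*(-1/31)) = 7*(-17/31) = -119/31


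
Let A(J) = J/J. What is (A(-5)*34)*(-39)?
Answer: -1326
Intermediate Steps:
A(J) = 1
(A(-5)*34)*(-39) = (1*34)*(-39) = 34*(-39) = -1326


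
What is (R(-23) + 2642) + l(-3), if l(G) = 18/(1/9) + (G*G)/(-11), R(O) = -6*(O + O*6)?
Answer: 41461/11 ≈ 3769.2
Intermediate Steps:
R(O) = -42*O (R(O) = -6*(O + 6*O) = -42*O)
l(G) = 162 - G²/11 (l(G) = 18/(⅑) + G²*(-1/11) = 18*9 - G²/11 = 162 - G²/11)
(R(-23) + 2642) + l(-3) = (-42*(-23) + 2642) + (162 - 1/11*(-3)²) = (966 + 2642) + (162 - 1/11*9) = 3608 + (162 - 9/11) = 3608 + 1773/11 = 41461/11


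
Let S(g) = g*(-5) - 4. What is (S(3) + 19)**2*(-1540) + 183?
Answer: 183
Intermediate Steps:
S(g) = -4 - 5*g (S(g) = -5*g - 4 = -4 - 5*g)
(S(3) + 19)**2*(-1540) + 183 = ((-4 - 5*3) + 19)**2*(-1540) + 183 = ((-4 - 15) + 19)**2*(-1540) + 183 = (-19 + 19)**2*(-1540) + 183 = 0**2*(-1540) + 183 = 0*(-1540) + 183 = 0 + 183 = 183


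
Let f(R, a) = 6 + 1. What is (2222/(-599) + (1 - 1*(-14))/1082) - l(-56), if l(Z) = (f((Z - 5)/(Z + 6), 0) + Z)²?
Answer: -1558526537/648118 ≈ -2404.7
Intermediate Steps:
f(R, a) = 7
l(Z) = (7 + Z)²
(2222/(-599) + (1 - 1*(-14))/1082) - l(-56) = (2222/(-599) + (1 - 1*(-14))/1082) - (7 - 56)² = (2222*(-1/599) + (1 + 14)*(1/1082)) - 1*(-49)² = (-2222/599 + 15*(1/1082)) - 1*2401 = (-2222/599 + 15/1082) - 2401 = -2395219/648118 - 2401 = -1558526537/648118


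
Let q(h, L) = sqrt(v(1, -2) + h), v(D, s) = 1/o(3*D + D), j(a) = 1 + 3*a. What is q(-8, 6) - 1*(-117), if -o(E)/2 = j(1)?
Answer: 117 + I*sqrt(130)/4 ≈ 117.0 + 2.8504*I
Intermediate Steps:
o(E) = -8 (o(E) = -2*(1 + 3*1) = -2*(1 + 3) = -2*4 = -8)
v(D, s) = -1/8 (v(D, s) = 1/(-8) = -1/8)
q(h, L) = sqrt(-1/8 + h)
q(-8, 6) - 1*(-117) = sqrt(-2 + 16*(-8))/4 - 1*(-117) = sqrt(-2 - 128)/4 + 117 = sqrt(-130)/4 + 117 = (I*sqrt(130))/4 + 117 = I*sqrt(130)/4 + 117 = 117 + I*sqrt(130)/4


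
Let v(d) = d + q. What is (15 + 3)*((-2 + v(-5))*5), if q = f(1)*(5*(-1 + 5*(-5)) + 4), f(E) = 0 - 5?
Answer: 56070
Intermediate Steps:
f(E) = -5
q = 630 (q = -5*(5*(-1 + 5*(-5)) + 4) = -5*(5*(-1 - 25) + 4) = -5*(5*(-26) + 4) = -5*(-130 + 4) = -5*(-126) = 630)
v(d) = 630 + d (v(d) = d + 630 = 630 + d)
(15 + 3)*((-2 + v(-5))*5) = (15 + 3)*((-2 + (630 - 5))*5) = 18*((-2 + 625)*5) = 18*(623*5) = 18*3115 = 56070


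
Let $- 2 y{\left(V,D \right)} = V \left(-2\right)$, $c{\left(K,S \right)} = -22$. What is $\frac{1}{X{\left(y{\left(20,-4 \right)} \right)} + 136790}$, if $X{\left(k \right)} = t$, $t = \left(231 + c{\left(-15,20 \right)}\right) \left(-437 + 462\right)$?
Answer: $\frac{1}{142015} \approx 7.0415 \cdot 10^{-6}$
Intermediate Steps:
$y{\left(V,D \right)} = V$ ($y{\left(V,D \right)} = - \frac{V \left(-2\right)}{2} = - \frac{\left(-2\right) V}{2} = V$)
$t = 5225$ ($t = \left(231 - 22\right) \left(-437 + 462\right) = 209 \cdot 25 = 5225$)
$X{\left(k \right)} = 5225$
$\frac{1}{X{\left(y{\left(20,-4 \right)} \right)} + 136790} = \frac{1}{5225 + 136790} = \frac{1}{142015}$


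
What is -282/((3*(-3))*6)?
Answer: 47/9 ≈ 5.2222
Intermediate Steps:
-282/((3*(-3))*6) = -282/((-9*6)) = -282/(-54) = -282*(-1)/54 = -94*(-1/18) = 47/9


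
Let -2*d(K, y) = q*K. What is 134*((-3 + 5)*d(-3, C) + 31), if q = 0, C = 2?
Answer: 4154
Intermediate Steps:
d(K, y) = 0 (d(K, y) = -0*K = -1/2*0 = 0)
134*((-3 + 5)*d(-3, C) + 31) = 134*((-3 + 5)*0 + 31) = 134*(2*0 + 31) = 134*(0 + 31) = 134*31 = 4154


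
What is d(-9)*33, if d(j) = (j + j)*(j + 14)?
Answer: -2970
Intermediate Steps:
d(j) = 2*j*(14 + j) (d(j) = (2*j)*(14 + j) = 2*j*(14 + j))
d(-9)*33 = (2*(-9)*(14 - 9))*33 = (2*(-9)*5)*33 = -90*33 = -2970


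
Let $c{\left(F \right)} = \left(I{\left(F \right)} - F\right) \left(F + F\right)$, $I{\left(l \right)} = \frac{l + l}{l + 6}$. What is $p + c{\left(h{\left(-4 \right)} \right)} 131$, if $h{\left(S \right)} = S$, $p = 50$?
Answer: $50$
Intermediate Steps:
$I{\left(l \right)} = \frac{2 l}{6 + l}$
$c{\left(F \right)} = 2 F \left(- F + \frac{2 F}{6 + F}\right)$ ($c{\left(F \right)} = \left(\frac{2 F}{6 + F} - F\right) \left(F + F\right) = \left(- F + \frac{2 F}{6 + F}\right) 2 F = 2 F \left(- F + \frac{2 F}{6 + F}\right)$)
$p + c{\left(h{\left(-4 \right)} \right)} 131 = 50 + - \frac{2 \left(-4\right)^{2} \left(4 - 4\right)}{6 - 4} \cdot 131 = 50 + \left(-2\right) 16 \cdot \frac{1}{2} \cdot 0 \cdot 131 = 50 + 0 \cdot 131 = 50 + 0 = 50$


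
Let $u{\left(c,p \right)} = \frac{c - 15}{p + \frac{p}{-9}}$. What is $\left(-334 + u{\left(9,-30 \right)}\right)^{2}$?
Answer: $\frac{178249201}{1600} \approx 1.1141 \cdot 10^{5}$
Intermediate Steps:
$u{\left(c,p \right)} = \frac{9 \left(-15 + c\right)}{8 p}$ ($u{\left(c,p \right)} = \frac{-15 + c}{p + p \left(- \frac{1}{9}\right)} = \frac{-15 + c}{p - \frac{p}{9}} = \frac{-15 + c}{\frac{8}{9} p} = \left(-15 + c\right) \frac{9}{8 p} = \frac{9 \left(-15 + c\right)}{8 p}$)
$\left(-334 + u{\left(9,-30 \right)}\right)^{2} = \left(-334 + \frac{9 \left(-15 + 9\right)}{8 \left(-30\right)}\right)^{2} = \left(-334 + \frac{9}{8} \left(- \frac{1}{30}\right) \left(-6\right)\right)^{2} = \left(-334 + \frac{9}{40}\right)^{2} = \left(- \frac{13351}{40}\right)^{2} = \frac{178249201}{1600}$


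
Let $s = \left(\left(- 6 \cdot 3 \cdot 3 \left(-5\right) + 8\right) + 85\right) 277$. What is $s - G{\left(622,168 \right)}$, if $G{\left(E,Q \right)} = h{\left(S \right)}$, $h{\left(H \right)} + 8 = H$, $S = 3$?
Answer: $100556$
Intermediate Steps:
$h{\left(H \right)} = -8 + H$
$G{\left(E,Q \right)} = -5$ ($G{\left(E,Q \right)} = -8 + 3 = -5$)
$s = 100551$ ($s = \left(\left(- 6 \cdot 9 \left(-5\right) + 8\right) + 85\right) 277 = \left(\left(\left(-6\right) \left(-45\right) + 8\right) + 85\right) 277 = \left(\left(270 + 8\right) + 85\right) 277 = \left(278 + 85\right) 277 = 363 \cdot 277 = 100551$)
$s - G{\left(622,168 \right)} = 100551 - -5 = 100551 + 5 = 100556$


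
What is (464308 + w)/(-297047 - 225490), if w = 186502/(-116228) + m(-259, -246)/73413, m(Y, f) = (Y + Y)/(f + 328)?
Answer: -3531135858501469/3973990358098278 ≈ -0.88856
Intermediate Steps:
m(Y, f) = 2*Y/(328 + f) (m(Y, f) = (2*Y)/(328 + f) = 2*Y/(328 + f))
w = -280694313709/174919246362 (w = 186502/(-116228) + (2*(-259)/(328 - 246))/73413 = 186502*(-1/116228) + (2*(-259)/82)*(1/73413) = -93251/58114 + (2*(-259)*(1/82))*(1/73413) = -93251/58114 - 259/41*1/73413 = -93251/58114 - 259/3009933 = -280694313709/174919246362 ≈ -1.6047)
(464308 + w)/(-297047 - 225490) = (464308 - 280694313709/174919246362)/(-297047 - 225490) = (81216124745533787/174919246362)/(-522537) = (81216124745533787/174919246362)*(-1/522537) = -3531135858501469/3973990358098278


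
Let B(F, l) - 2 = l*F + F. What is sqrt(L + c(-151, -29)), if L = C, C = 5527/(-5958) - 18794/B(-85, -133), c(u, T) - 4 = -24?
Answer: I*sqrt(2806685194394006)/11143446 ≈ 4.7542*I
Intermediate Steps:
B(F, l) = 2 + F + F*l (B(F, l) = 2 + (l*F + F) = 2 + (F*l + F) = 2 + (F + F*l) = 2 + F + F*l)
c(u, T) = -20 (c(u, T) = 4 - 24 = -20)
C = -86999323/33430338 (C = 5527/(-5958) - 18794/(2 - 85 - 85*(-133)) = 5527*(-1/5958) - 18794/(2 - 85 + 11305) = -5527/5958 - 18794/11222 = -5527/5958 - 18794*1/11222 = -5527/5958 - 9397/5611 = -86999323/33430338 ≈ -2.6024)
L = -86999323/33430338 ≈ -2.6024
sqrt(L + c(-151, -29)) = sqrt(-86999323/33430338 - 20) = sqrt(-755606083/33430338) = I*sqrt(2806685194394006)/11143446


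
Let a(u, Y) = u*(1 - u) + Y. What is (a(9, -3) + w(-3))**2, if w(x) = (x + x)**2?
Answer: 1521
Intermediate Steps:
a(u, Y) = Y + u*(1 - u)
w(x) = 4*x**2 (w(x) = (2*x)**2 = 4*x**2)
(a(9, -3) + w(-3))**2 = ((-3 + 9 - 1*9**2) + 4*(-3)**2)**2 = ((-3 + 9 - 1*81) + 4*9)**2 = ((-3 + 9 - 81) + 36)**2 = (-75 + 36)**2 = (-39)**2 = 1521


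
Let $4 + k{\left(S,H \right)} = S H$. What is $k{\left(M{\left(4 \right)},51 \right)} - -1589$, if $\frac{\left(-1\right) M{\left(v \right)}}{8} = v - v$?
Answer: $1585$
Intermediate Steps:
$M{\left(v \right)} = 0$ ($M{\left(v \right)} = - 8 \left(v - v\right) = \left(-8\right) 0 = 0$)
$k{\left(S,H \right)} = -4 + H S$ ($k{\left(S,H \right)} = -4 + S H = -4 + H S$)
$k{\left(M{\left(4 \right)},51 \right)} - -1589 = \left(-4 + 51 \cdot 0\right) - -1589 = \left(-4 + 0\right) + 1589 = -4 + 1589 = 1585$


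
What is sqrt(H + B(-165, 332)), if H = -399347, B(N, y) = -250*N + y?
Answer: I*sqrt(357765) ≈ 598.13*I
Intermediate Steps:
B(N, y) = y - 250*N
sqrt(H + B(-165, 332)) = sqrt(-399347 + (332 - 250*(-165))) = sqrt(-399347 + (332 + 41250)) = sqrt(-399347 + 41582) = sqrt(-357765) = I*sqrt(357765)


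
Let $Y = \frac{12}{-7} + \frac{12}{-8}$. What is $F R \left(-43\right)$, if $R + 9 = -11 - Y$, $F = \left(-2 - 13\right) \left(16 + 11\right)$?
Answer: $- \frac{4092525}{14} \approx -2.9232 \cdot 10^{5}$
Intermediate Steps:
$F = -405$ ($F = \left(-15\right) 27 = -405$)
$Y = - \frac{45}{14}$ ($Y = 12 \left(- \frac{1}{7}\right) + 12 \left(- \frac{1}{8}\right) = - \frac{12}{7} - \frac{3}{2} = - \frac{45}{14} \approx -3.2143$)
$R = - \frac{235}{14}$ ($R = -9 - \frac{109}{14} = - \frac{235}{14} \approx -16.786$)
$F R \left(-43\right) = \left(-405\right) \left(- \frac{235}{14}\right) \left(-43\right) = \frac{95175}{14} \left(-43\right) = - \frac{4092525}{14}$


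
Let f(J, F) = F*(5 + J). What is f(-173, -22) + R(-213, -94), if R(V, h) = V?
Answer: 3483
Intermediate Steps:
f(-173, -22) + R(-213, -94) = -22*(5 - 173) - 213 = -22*(-168) - 213 = 3696 - 213 = 3483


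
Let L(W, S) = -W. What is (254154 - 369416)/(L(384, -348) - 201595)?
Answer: 115262/201979 ≈ 0.57066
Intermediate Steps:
(254154 - 369416)/(L(384, -348) - 201595) = (254154 - 369416)/(-1*384 - 201595) = -115262/(-384 - 201595) = -115262/(-201979) = -115262*(-1/201979) = 115262/201979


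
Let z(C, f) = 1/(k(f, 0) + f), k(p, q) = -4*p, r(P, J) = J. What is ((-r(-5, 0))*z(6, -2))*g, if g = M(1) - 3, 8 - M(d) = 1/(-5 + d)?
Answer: 0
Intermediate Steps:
M(d) = 8 - 1/(-5 + d)
g = 21/4 (g = (-41 + 8*1)/(-5 + 1) - 3 = (-41 + 8)/(-4) - 3 = -¼*(-33) - 3 = 33/4 - 3 = 21/4 ≈ 5.2500)
z(C, f) = -1/(3*f) (z(C, f) = 1/(-4*f + f) = 1/(-3*f) = -1/(3*f))
((-r(-5, 0))*z(6, -2))*g = ((-1*0)*(-⅓/(-2)))*(21/4) = (0*(-⅓*(-½)))*(21/4) = (0*(⅙))*(21/4) = 0*(21/4) = 0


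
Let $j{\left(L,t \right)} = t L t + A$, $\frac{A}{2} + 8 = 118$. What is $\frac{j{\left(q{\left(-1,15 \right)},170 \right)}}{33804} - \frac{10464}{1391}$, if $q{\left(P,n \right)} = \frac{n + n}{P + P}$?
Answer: $- \frac{239104384}{11755341} \approx -20.34$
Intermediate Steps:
$A = 220$ ($A = -16 + 2 \cdot 118 = -16 + 236 = 220$)
$q{\left(P,n \right)} = \frac{n}{P}$ ($q{\left(P,n \right)} = \frac{2 n}{2 P} = 2 n \frac{1}{2 P} = \frac{n}{P}$)
$j{\left(L,t \right)} = 220 + L t^{2}$ ($j{\left(L,t \right)} = t L t + 220 = L t t + 220 = L t^{2} + 220 = 220 + L t^{2}$)
$\frac{j{\left(q{\left(-1,15 \right)},170 \right)}}{33804} - \frac{10464}{1391} = \frac{220 + \frac{15}{-1} \cdot 170^{2}}{33804} - \frac{10464}{1391} = \left(220 + 15 \left(-1\right) 28900\right) \frac{1}{33804} - \frac{10464}{1391} = \left(220 - 433500\right) \frac{1}{33804} - \frac{10464}{1391} = \left(-433280\right) \frac{1}{33804} - \frac{10464}{1391} = - \frac{108320}{8451} - \frac{10464}{1391} = - \frac{239104384}{11755341}$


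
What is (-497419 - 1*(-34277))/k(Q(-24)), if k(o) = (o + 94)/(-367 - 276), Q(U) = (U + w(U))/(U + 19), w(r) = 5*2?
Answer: 744500765/242 ≈ 3.0764e+6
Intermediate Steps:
w(r) = 10
Q(U) = (10 + U)/(19 + U) (Q(U) = (U + 10)/(U + 19) = (10 + U)/(19 + U))
k(o) = -94/643 - o/643 (k(o) = (94 + o)/(-643) = (94 + o)*(-1/643) = -94/643 - o/643)
(-497419 - 1*(-34277))/k(Q(-24)) = (-497419 - 1*(-34277))/(-94/643 - (10 - 24)/(643*(19 - 24))) = (-497419 + 34277)/(-94/643 - (-14)/(643*(-5))) = -463142/(-94/643 - (-1)*(-14)/3215) = -463142/(-94/643 - 1/643*14/5) = -463142/(-94/643 - 14/3215) = -463142/(-484/3215) = -463142*(-3215/484) = 744500765/242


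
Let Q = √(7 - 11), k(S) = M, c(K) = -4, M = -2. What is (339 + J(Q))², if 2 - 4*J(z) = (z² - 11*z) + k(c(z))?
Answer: 465003/4 + 3751*I ≈ 1.1625e+5 + 3751.0*I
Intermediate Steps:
k(S) = -2
Q = 2*I (Q = √(-4) = 2*I ≈ 2.0*I)
J(z) = 1 - z²/4 + 11*z/4 (J(z) = ½ - ((z² - 11*z) - 2)/4 = ½ - (-2 + z² - 11*z)/4 = ½ + (½ - z²/4 + 11*z/4) = 1 - z²/4 + 11*z/4)
(339 + J(Q))² = (339 + (1 - (2*I)²/4 + 11*(2*I)/4))² = (339 + (1 - ¼*(-4) + 11*I/2))² = (339 + (1 + 1 + 11*I/2))² = (339 + (2 + 11*I/2))² = (341 + 11*I/2)²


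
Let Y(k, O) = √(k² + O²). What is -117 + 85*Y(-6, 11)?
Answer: -117 + 85*√157 ≈ 948.05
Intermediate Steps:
Y(k, O) = √(O² + k²)
-117 + 85*Y(-6, 11) = -117 + 85*√(11² + (-6)²) = -117 + 85*√(121 + 36) = -117 + 85*√157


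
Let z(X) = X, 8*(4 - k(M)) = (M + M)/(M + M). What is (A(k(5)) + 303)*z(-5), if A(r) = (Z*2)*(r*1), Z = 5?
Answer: -6835/4 ≈ -1708.8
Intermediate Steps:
k(M) = 31/8 (k(M) = 4 - (M + M)/(8*(M + M)) = 4 - 2*M/(8*(2*M)) = 4 - 2*M*1/(2*M)/8 = 4 - ⅛*1 = 4 - ⅛ = 31/8)
A(r) = 10*r (A(r) = (5*2)*(r*1) = 10*r)
(A(k(5)) + 303)*z(-5) = (10*(31/8) + 303)*(-5) = (155/4 + 303)*(-5) = (1367/4)*(-5) = -6835/4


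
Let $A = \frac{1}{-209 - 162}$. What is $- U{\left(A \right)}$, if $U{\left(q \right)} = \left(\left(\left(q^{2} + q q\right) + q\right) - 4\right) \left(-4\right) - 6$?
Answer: $- \frac{1377886}{137641} \approx -10.011$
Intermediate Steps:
$A = - \frac{1}{371}$ ($A = \frac{1}{-371} = - \frac{1}{371} \approx -0.0026954$)
$U{\left(q \right)} = 10 - 8 q^{2} - 4 q$ ($U{\left(q \right)} = \left(\left(\left(q^{2} + q^{2}\right) + q\right) - 4\right) \left(-4\right) - 6 = \left(\left(2 q^{2} + q\right) - 4\right) \left(-4\right) - 6 = \left(\left(q + 2 q^{2}\right) - 4\right) \left(-4\right) - 6 = \left(-4 + q + 2 q^{2}\right) \left(-4\right) - 6 = \left(16 - 8 q^{2} - 4 q\right) - 6 = 10 - 8 q^{2} - 4 q$)
$- U{\left(A \right)} = - (10 - 8 \left(- \frac{1}{371}\right)^{2} - - \frac{4}{371}) = - (10 - \frac{8}{137641} + \frac{4}{371}) = \left(-1\right) \frac{1377886}{137641} = - \frac{1377886}{137641}$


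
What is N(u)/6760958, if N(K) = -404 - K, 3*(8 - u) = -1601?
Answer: -2837/20282874 ≈ -0.00013987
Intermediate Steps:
u = 1625/3 (u = 8 - 1/3*(-1601) = 8 + 1601/3 = 1625/3 ≈ 541.67)
N(u)/6760958 = (-404 - 1*1625/3)/6760958 = (-404 - 1625/3)*(1/6760958) = -2837/3*1/6760958 = -2837/20282874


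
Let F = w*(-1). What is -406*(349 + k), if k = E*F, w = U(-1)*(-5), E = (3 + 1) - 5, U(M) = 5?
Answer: -131544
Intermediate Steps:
E = -1 (E = 4 - 5 = -1)
w = -25 (w = 5*(-5) = -25)
F = 25 (F = -25*(-1) = 25)
k = -25 (k = -1*25 = -25)
-406*(349 + k) = -406*(349 - 25) = -406*324 = -131544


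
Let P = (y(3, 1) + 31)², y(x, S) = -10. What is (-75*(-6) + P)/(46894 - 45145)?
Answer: 27/53 ≈ 0.50943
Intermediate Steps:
P = 441 (P = (-10 + 31)² = 21² = 441)
(-75*(-6) + P)/(46894 - 45145) = (-75*(-6) + 441)/(46894 - 45145) = (450 + 441)/1749 = 891*(1/1749) = 27/53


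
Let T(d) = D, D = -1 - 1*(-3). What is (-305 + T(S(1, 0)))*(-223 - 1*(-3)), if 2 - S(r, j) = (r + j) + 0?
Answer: 66660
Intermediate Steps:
S(r, j) = 2 - j - r (S(r, j) = 2 - ((r + j) + 0) = 2 - ((j + r) + 0) = 2 - (j + r) = 2 + (-j - r) = 2 - j - r)
D = 2 (D = -1 + 3 = 2)
T(d) = 2
(-305 + T(S(1, 0)))*(-223 - 1*(-3)) = (-305 + 2)*(-223 - 1*(-3)) = -303*(-223 + 3) = -303*(-220) = 66660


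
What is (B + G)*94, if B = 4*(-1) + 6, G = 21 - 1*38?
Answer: -1410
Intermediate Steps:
G = -17 (G = 21 - 38 = -17)
B = 2 (B = -4 + 6 = 2)
(B + G)*94 = (2 - 17)*94 = -15*94 = -1410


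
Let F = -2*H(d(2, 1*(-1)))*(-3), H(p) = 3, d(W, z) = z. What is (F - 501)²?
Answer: 233289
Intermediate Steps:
F = 18 (F = -2*3*(-3) = -6*(-3) = 18)
(F - 501)² = (18 - 501)² = (-483)² = 233289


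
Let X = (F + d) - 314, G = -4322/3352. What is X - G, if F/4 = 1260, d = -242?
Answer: 7517345/1676 ≈ 4485.3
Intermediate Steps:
F = 5040 (F = 4*1260 = 5040)
G = -2161/1676 (G = -4322*1/3352 = -2161/1676 ≈ -1.2894)
X = 4484 (X = (5040 - 242) - 314 = 4798 - 314 = 4484)
X - G = 4484 - 1*(-2161/1676) = 4484 + 2161/1676 = 7517345/1676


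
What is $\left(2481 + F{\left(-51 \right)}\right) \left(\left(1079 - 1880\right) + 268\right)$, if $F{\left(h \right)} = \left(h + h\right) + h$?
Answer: $-1240824$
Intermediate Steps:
$F{\left(h \right)} = 3 h$ ($F{\left(h \right)} = 2 h + h = 3 h$)
$\left(2481 + F{\left(-51 \right)}\right) \left(\left(1079 - 1880\right) + 268\right) = \left(2481 + 3 \left(-51\right)\right) \left(\left(1079 - 1880\right) + 268\right) = \left(2481 - 153\right) \left(-801 + 268\right) = 2328 \left(-533\right) = -1240824$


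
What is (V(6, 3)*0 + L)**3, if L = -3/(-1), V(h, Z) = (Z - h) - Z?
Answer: 27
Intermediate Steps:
V(h, Z) = -h
L = 3 (L = -3*(-1) = 3)
(V(6, 3)*0 + L)**3 = (-1*6*0 + 3)**3 = (-6*0 + 3)**3 = (0 + 3)**3 = 3**3 = 27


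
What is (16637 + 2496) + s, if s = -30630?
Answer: -11497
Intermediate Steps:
(16637 + 2496) + s = (16637 + 2496) - 30630 = 19133 - 30630 = -11497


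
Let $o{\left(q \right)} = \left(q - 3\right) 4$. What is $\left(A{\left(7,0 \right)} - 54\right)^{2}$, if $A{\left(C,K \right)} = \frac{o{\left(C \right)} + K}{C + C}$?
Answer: $\frac{136900}{49} \approx 2793.9$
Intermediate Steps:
$o{\left(q \right)} = -12 + 4 q$ ($o{\left(q \right)} = \left(-3 + q\right) 4 = -12 + 4 q$)
$A{\left(C,K \right)} = \frac{-12 + K + 4 C}{2 C}$ ($A{\left(C,K \right)} = \frac{\left(-12 + 4 C\right) + K}{C + C} = \frac{-12 + K + 4 C}{2 C}$)
$\left(A{\left(7,0 \right)} - 54\right)^{2} = \left(\frac{-12 + 0 + 4 \cdot 7}{2 \cdot 7} - 54\right)^{2} = \left(\frac{1}{2} \cdot \frac{1}{7} \left(-12 + 0 + 28\right) - 54\right)^{2} = \left(\frac{1}{2} \cdot \frac{1}{7} \cdot 16 - 54\right)^{2} = \left(\frac{8}{7} - 54\right)^{2} = \left(- \frac{370}{7}\right)^{2} = \frac{136900}{49}$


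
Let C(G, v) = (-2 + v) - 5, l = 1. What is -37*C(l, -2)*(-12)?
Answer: -3996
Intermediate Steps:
C(G, v) = -7 + v
-37*C(l, -2)*(-12) = -37*(-7 - 2)*(-12) = -37*(-9)*(-12) = 333*(-12) = -3996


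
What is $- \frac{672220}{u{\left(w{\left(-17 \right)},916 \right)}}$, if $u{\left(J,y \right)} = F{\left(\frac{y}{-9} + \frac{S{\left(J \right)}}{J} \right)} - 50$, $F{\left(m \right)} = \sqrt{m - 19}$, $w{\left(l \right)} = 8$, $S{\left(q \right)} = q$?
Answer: $\frac{151249500}{11789} + \frac{7058310 i \sqrt{22}}{11789} \approx 12830.0 + 2808.2 i$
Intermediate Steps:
$F{\left(m \right)} = \sqrt{-19 + m}$
$u{\left(J,y \right)} = -50 + \sqrt{-18 - \frac{y}{9}}$ ($u{\left(J,y \right)} = \sqrt{-19 + \left(\frac{y}{-9} + \frac{J}{J}\right)} - 50 = \sqrt{-19 + \left(y \left(- \frac{1}{9}\right) + 1\right)} - 50 = \sqrt{-19 - \left(-1 + \frac{y}{9}\right)} - 50 = \sqrt{-18 - \frac{y}{9}} - 50 = -50 + \sqrt{-18 - \frac{y}{9}}$)
$- \frac{672220}{u{\left(w{\left(-17 \right)},916 \right)}} = - \frac{672220}{-50 + \frac{\sqrt{-162 - 916}}{3}} = - \frac{672220}{-50 + \frac{\sqrt{-1078}}{3}} = - \frac{672220}{-50 + \frac{7 i \sqrt{22}}{3}}$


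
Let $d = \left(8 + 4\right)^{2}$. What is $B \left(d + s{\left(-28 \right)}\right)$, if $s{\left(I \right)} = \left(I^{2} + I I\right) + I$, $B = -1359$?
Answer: $-2288556$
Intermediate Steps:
$d = 144$ ($d = 12^{2} = 144$)
$s{\left(I \right)} = I + 2 I^{2}$ ($s{\left(I \right)} = \left(I^{2} + I^{2}\right) + I = 2 I^{2} + I = I + 2 I^{2}$)
$B \left(d + s{\left(-28 \right)}\right) = - 1359 \left(144 - 28 \left(1 + 2 \left(-28\right)\right)\right) = - 1359 \left(144 - 28 \left(1 - 56\right)\right) = - 1359 \left(144 - -1540\right) = - 1359 \left(144 + 1540\right) = \left(-1359\right) 1684 = -2288556$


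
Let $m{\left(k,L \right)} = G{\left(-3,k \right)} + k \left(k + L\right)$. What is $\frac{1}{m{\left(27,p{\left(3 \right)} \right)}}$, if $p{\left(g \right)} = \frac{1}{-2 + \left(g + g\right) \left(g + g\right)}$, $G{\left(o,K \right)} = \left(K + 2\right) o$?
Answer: $\frac{34}{21855} \approx 0.0015557$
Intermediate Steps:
$G{\left(o,K \right)} = o \left(2 + K\right)$ ($G{\left(o,K \right)} = \left(2 + K\right) o = o \left(2 + K\right)$)
$p{\left(g \right)} = \frac{1}{-2 + 4 g^{2}}$ ($p{\left(g \right)} = \frac{1}{-2 + 2 g 2 g} = \frac{1}{-2 + 4 g^{2}}$)
$m{\left(k,L \right)} = -6 - 3 k + k \left(L + k\right)$ ($m{\left(k,L \right)} = - 3 \left(2 + k\right) + k \left(k + L\right) = \left(-6 - 3 k\right) + k \left(L + k\right) = -6 - 3 k + k \left(L + k\right)$)
$\frac{1}{m{\left(27,p{\left(3 \right)} \right)}} = \frac{1}{-6 + 27^{2} - 81 + \frac{1}{2 \left(-1 + 2 \cdot 3^{2}\right)} 27} = \frac{1}{-6 + 729 - 81 + \frac{1}{2 \left(-1 + 2 \cdot 9\right)} 27} = \frac{1}{-6 + 729 - 81 + \frac{1}{2 \left(-1 + 18\right)} 27} = \frac{1}{-6 + 729 - 81 + \frac{1}{2 \cdot 17} \cdot 27} = \frac{1}{-6 + 729 - 81 + \frac{1}{2} \cdot \frac{1}{17} \cdot 27} = \frac{1}{-6 + 729 - 81 + \frac{1}{34} \cdot 27} = \frac{1}{-6 + 729 - 81 + \frac{27}{34}} = \frac{1}{\frac{21855}{34}} = \frac{34}{21855}$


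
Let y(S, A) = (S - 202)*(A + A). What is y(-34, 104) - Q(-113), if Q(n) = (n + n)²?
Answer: -100164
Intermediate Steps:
y(S, A) = 2*A*(-202 + S) (y(S, A) = (-202 + S)*(2*A) = 2*A*(-202 + S))
Q(n) = 4*n² (Q(n) = (2*n)² = 4*n²)
y(-34, 104) - Q(-113) = 2*104*(-202 - 34) - 4*(-113)² = 2*104*(-236) - 4*12769 = -49088 - 1*51076 = -49088 - 51076 = -100164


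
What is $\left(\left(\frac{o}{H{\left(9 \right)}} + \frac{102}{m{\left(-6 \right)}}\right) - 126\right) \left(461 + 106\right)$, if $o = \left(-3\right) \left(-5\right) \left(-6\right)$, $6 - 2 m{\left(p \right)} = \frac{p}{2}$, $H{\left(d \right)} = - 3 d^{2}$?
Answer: $-58380$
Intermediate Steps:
$m{\left(p \right)} = 3 - \frac{p}{4}$ ($m{\left(p \right)} = 3 - \frac{p \frac{1}{2}}{2} = 3 - \frac{\frac{1}{2} p}{2} = 3 - \frac{p}{4}$)
$o = -90$ ($o = 15 \left(-6\right) = -90$)
$\left(\left(\frac{o}{H{\left(9 \right)}} + \frac{102}{m{\left(-6 \right)}}\right) - 126\right) \left(461 + 106\right) = \left(\left(- \frac{90}{\left(-3\right) 9^{2}} + \frac{102}{3 - - \frac{3}{2}}\right) - 126\right) \left(461 + 106\right) = \left(\left(- \frac{90}{\left(-3\right) 81} + \frac{102}{3 + \frac{3}{2}}\right) - 126\right) 567 = \left(\left(- \frac{90}{-243} + \frac{102}{\frac{9}{2}}\right) - 126\right) 567 = \left(\left(\left(-90\right) \left(- \frac{1}{243}\right) + 102 \cdot \frac{2}{9}\right) - 126\right) 567 = \left(\left(\frac{10}{27} + \frac{68}{3}\right) - 126\right) 567 = \left(\frac{622}{27} - 126\right) 567 = \left(- \frac{2780}{27}\right) 567 = -58380$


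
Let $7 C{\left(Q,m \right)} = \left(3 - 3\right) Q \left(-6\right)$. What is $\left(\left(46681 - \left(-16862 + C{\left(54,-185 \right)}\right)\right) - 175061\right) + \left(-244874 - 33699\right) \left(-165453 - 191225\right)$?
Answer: $99360748976$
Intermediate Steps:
$C{\left(Q,m \right)} = 0$ ($C{\left(Q,m \right)} = \frac{\left(3 - 3\right) Q \left(-6\right)}{7} = \frac{0 Q \left(-6\right)}{7} = \frac{0 \left(-6\right)}{7} = \frac{1}{7} \cdot 0 = 0$)
$\left(\left(46681 - \left(-16862 + C{\left(54,-185 \right)}\right)\right) - 175061\right) + \left(-244874 - 33699\right) \left(-165453 - 191225\right) = \left(\left(46681 - \left(-16862 + 0\right)\right) - 175061\right) + \left(-244874 - 33699\right) \left(-165453 - 191225\right) = \left(\left(46681 - -16862\right) - 175061\right) - -99360860494 = \left(\left(46681 + 16862\right) - 175061\right) + 99360860494 = \left(63543 - 175061\right) + 99360860494 = -111518 + 99360860494 = 99360748976$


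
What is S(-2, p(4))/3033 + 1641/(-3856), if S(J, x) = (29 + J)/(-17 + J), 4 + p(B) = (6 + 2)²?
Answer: -10518891/24689968 ≈ -0.42604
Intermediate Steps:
p(B) = 60 (p(B) = -4 + (6 + 2)² = -4 + 8² = -4 + 64 = 60)
S(J, x) = (29 + J)/(-17 + J)
S(-2, p(4))/3033 + 1641/(-3856) = ((29 - 2)/(-17 - 2))/3033 + 1641/(-3856) = (27/(-19))*(1/3033) + 1641*(-1/3856) = -1/19*27*(1/3033) - 1641/3856 = -27/19*1/3033 - 1641/3856 = -3/6403 - 1641/3856 = -10518891/24689968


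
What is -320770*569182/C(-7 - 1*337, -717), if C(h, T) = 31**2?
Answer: -182576510140/961 ≈ -1.8999e+8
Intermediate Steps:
C(h, T) = 961
-320770*569182/C(-7 - 1*337, -717) = -320770/(961/569182) = -320770/(961*(1/569182)) = -320770/961/569182 = -320770*569182/961 = -182576510140/961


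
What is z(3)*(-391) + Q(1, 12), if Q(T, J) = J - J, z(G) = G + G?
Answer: -2346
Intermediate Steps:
z(G) = 2*G
Q(T, J) = 0
z(3)*(-391) + Q(1, 12) = (2*3)*(-391) + 0 = 6*(-391) + 0 = -2346 + 0 = -2346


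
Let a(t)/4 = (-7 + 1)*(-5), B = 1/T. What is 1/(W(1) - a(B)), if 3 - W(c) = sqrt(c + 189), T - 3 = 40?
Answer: -117/13499 + sqrt(190)/13499 ≈ -0.0076462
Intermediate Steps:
T = 43 (T = 3 + 40 = 43)
W(c) = 3 - sqrt(189 + c) (W(c) = 3 - sqrt(c + 189) = 3 - sqrt(189 + c))
B = 1/43 ≈ 0.023256
a(t) = 120 (a(t) = 4*((-7 + 1)*(-5)) = 4*(-6*(-5)) = 4*30 = 120)
1/(W(1) - a(B)) = 1/((3 - sqrt(189 + 1)) - 1*120) = 1/((3 - sqrt(190)) - 120) = 1/(-117 - sqrt(190))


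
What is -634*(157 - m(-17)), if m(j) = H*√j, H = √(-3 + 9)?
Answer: -99538 + 634*I*√102 ≈ -99538.0 + 6403.1*I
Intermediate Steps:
H = √6 ≈ 2.4495
m(j) = √6*√j
-634*(157 - m(-17)) = -634*(157 - √6*√(-17)) = -634*(157 - √6*I*√17) = -634*(157 - I*√102) = -99538 + 634*I*√102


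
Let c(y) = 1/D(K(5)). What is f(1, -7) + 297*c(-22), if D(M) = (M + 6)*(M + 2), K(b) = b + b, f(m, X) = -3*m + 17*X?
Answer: -7709/64 ≈ -120.45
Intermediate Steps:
K(b) = 2*b
D(M) = (2 + M)*(6 + M) (D(M) = (6 + M)*(2 + M) = (2 + M)*(6 + M))
c(y) = 1/192 (c(y) = 1/(12 + (2*5)² + 8*(2*5)) = 1/(12 + 10² + 8*10) = 1/(12 + 100 + 80) = 1/192)
f(1, -7) + 297*c(-22) = (-3*1 + 17*(-7)) + 297*(1/192) = (-3 - 119) + 99/64 = -122 + 99/64 = -7709/64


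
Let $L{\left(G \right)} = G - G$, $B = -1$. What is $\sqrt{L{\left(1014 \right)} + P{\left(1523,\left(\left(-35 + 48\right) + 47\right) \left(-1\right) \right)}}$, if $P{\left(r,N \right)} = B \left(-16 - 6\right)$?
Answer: $\sqrt{22} \approx 4.6904$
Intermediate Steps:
$L{\left(G \right)} = 0$
$P{\left(r,N \right)} = 22$ ($P{\left(r,N \right)} = - (-16 - 6) = \left(-1\right) \left(-22\right) = 22$)
$\sqrt{L{\left(1014 \right)} + P{\left(1523,\left(\left(-35 + 48\right) + 47\right) \left(-1\right) \right)}} = \sqrt{0 + 22} = \sqrt{22}$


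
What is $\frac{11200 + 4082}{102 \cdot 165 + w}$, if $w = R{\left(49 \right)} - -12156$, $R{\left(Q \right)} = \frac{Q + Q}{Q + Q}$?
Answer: $\frac{15282}{28987} \approx 0.5272$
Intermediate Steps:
$R{\left(Q \right)} = 1$ ($R{\left(Q \right)} = \frac{2 Q}{2 Q} = 2 Q \frac{1}{2 Q} = 1$)
$w = 12157$ ($w = 1 - -12156 = 1 + 12156 = 12157$)
$\frac{11200 + 4082}{102 \cdot 165 + w} = \frac{11200 + 4082}{102 \cdot 165 + 12157} = \frac{15282}{16830 + 12157} = \frac{15282}{28987}$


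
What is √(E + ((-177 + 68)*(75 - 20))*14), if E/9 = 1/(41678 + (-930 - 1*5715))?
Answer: I*√103008219384473/35033 ≈ 289.71*I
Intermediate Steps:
E = 9/35033 (E = 9/(41678 + (-930 - 1*5715)) = 9/(41678 + (-930 - 5715)) = 9/(41678 - 6645) = 9/35033 ≈ 0.00025690)
√(E + ((-177 + 68)*(75 - 20))*14) = √(9/35033 + ((-177 + 68)*(75 - 20))*14) = √(9/35033 - 109*55*14) = √(9/35033 - 5995*14) = √(9/35033 - 83930) = √(-2940319681/35033) = I*√103008219384473/35033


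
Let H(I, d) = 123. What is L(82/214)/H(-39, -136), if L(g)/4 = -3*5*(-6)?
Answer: 120/41 ≈ 2.9268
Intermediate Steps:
L(g) = 360 (L(g) = 4*(-3*5*(-6)) = 4*(-15*(-6)) = 4*90 = 360)
L(82/214)/H(-39, -136) = 360/123 = 360*(1/123) = 120/41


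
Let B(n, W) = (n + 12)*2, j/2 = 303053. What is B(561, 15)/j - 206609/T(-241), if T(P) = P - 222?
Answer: 62613742576/140313539 ≈ 446.24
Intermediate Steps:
j = 606106 (j = 2*303053 = 606106)
T(P) = -222 + P
B(n, W) = 24 + 2*n (B(n, W) = (12 + n)*2 = 24 + 2*n)
B(561, 15)/j - 206609/T(-241) = (24 + 2*561)/606106 - 206609/(-222 - 241) = (24 + 1122)*(1/606106) - 206609/(-463) = 1146*(1/606106) - 206609*(-1/463) = 573/303053 + 206609/463 = 62613742576/140313539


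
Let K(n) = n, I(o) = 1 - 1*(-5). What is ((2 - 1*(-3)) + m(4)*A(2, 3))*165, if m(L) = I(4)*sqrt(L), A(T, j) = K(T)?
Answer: 4785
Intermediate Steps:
I(o) = 6 (I(o) = 1 + 5 = 6)
A(T, j) = T
m(L) = 6*sqrt(L)
((2 - 1*(-3)) + m(4)*A(2, 3))*165 = ((2 - 1*(-3)) + (6*sqrt(4))*2)*165 = ((2 + 3) + (6*2)*2)*165 = (5 + 12*2)*165 = (5 + 24)*165 = 29*165 = 4785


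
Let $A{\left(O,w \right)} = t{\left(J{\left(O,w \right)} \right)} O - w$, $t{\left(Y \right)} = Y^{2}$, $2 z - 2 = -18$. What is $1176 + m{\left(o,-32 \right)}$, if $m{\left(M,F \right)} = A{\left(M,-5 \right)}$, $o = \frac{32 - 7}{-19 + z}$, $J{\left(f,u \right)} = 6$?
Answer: $\frac{3443}{3} \approx 1147.7$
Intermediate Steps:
$z = -8$ ($z = 1 + \frac{1}{2} \left(-18\right) = 1 - 9 = -8$)
$o = - \frac{25}{27}$ ($o = \frac{32 - 7}{-19 - 8} = \frac{25}{-27} = 25 \left(- \frac{1}{27}\right) = - \frac{25}{27} \approx -0.92593$)
$A{\left(O,w \right)} = - w + 36 O$ ($A{\left(O,w \right)} = 6^{2} O - w = 36 O - w = - w + 36 O$)
$m{\left(M,F \right)} = 5 + 36 M$ ($m{\left(M,F \right)} = \left(-1\right) \left(-5\right) + 36 M = 5 + 36 M$)
$1176 + m{\left(o,-32 \right)} = 1176 + \left(5 + 36 \left(- \frac{25}{27}\right)\right) = 1176 + \left(5 - \frac{100}{3}\right) = 1176 - \frac{85}{3} = \frac{3443}{3}$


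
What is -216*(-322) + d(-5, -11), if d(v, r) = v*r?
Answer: 69607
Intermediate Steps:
d(v, r) = r*v
-216*(-322) + d(-5, -11) = -216*(-322) - 11*(-5) = 69552 + 55 = 69607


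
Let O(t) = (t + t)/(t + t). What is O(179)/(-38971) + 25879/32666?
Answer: 1008497843/1273026686 ≈ 0.79220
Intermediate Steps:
O(t) = 1 (O(t) = (2*t)/((2*t)) = (2*t)*(1/(2*t)) = 1)
O(179)/(-38971) + 25879/32666 = 1/(-38971) + 25879/32666 = 1*(-1/38971) + 25879*(1/32666) = -1/38971 + 25879/32666 = 1008497843/1273026686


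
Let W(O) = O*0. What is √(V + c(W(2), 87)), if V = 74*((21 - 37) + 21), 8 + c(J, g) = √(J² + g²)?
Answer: √449 ≈ 21.190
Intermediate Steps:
W(O) = 0
c(J, g) = -8 + √(J² + g²)
V = 370 (V = 74*(-16 + 21) = 74*5 = 370)
√(V + c(W(2), 87)) = √(370 + (-8 + √(0² + 87²))) = √(370 + (-8 + √(0 + 7569))) = √(370 + (-8 + √7569)) = √(370 + (-8 + 87)) = √(370 + 79) = √449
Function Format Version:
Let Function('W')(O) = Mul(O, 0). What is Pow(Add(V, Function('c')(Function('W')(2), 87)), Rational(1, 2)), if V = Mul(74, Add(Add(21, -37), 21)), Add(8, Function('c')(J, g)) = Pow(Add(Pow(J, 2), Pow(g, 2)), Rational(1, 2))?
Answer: Pow(449, Rational(1, 2)) ≈ 21.190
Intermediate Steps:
Function('W')(O) = 0
Function('c')(J, g) = Add(-8, Pow(Add(Pow(J, 2), Pow(g, 2)), Rational(1, 2)))
V = 370 (V = Mul(74, Add(-16, 21)) = Mul(74, 5) = 370)
Pow(Add(V, Function('c')(Function('W')(2), 87)), Rational(1, 2)) = Pow(Add(370, Add(-8, Pow(Add(Pow(0, 2), Pow(87, 2)), Rational(1, 2)))), Rational(1, 2)) = Pow(Add(370, Add(-8, Pow(Add(0, 7569), Rational(1, 2)))), Rational(1, 2)) = Pow(Add(370, Add(-8, Pow(7569, Rational(1, 2)))), Rational(1, 2)) = Pow(Add(370, Add(-8, 87)), Rational(1, 2)) = Pow(Add(370, 79), Rational(1, 2)) = Pow(449, Rational(1, 2))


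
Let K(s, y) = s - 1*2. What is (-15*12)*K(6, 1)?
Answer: -720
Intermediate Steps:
K(s, y) = -2 + s (K(s, y) = s - 2 = -2 + s)
(-15*12)*K(6, 1) = (-15*12)*(-2 + 6) = -180*4 = -720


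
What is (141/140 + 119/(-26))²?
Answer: 42211009/3312400 ≈ 12.743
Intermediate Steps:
(141/140 + 119/(-26))² = (141*(1/140) + 119*(-1/26))² = (141/140 - 119/26)² = (-6497/1820)² = 42211009/3312400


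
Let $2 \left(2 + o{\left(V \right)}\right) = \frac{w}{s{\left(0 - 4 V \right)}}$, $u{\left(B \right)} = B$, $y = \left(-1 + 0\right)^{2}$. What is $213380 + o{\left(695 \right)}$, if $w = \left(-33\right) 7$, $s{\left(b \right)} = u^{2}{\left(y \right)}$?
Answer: $\frac{426525}{2} \approx 2.1326 \cdot 10^{5}$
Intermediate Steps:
$y = 1$ ($y = \left(-1\right)^{2} = 1$)
$s{\left(b \right)} = 1$ ($s{\left(b \right)} = 1^{2} = 1$)
$w = -231$
$o{\left(V \right)} = - \frac{235}{2}$ ($o{\left(V \right)} = -2 + \frac{\left(-231\right) 1^{-1}}{2} = -2 + \frac{\left(-231\right) 1}{2} = -2 + \frac{1}{2} \left(-231\right) = -2 - \frac{231}{2} = - \frac{235}{2}$)
$213380 + o{\left(695 \right)} = 213380 - \frac{235}{2} = \frac{426525}{2}$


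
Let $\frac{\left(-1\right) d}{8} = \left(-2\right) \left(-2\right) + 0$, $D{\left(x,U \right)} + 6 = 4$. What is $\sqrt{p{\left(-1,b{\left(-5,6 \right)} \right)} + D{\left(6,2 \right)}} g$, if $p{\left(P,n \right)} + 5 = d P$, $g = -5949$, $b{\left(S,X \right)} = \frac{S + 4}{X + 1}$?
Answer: $-29745$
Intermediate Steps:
$b{\left(S,X \right)} = \frac{4 + S}{1 + X}$
$D{\left(x,U \right)} = -2$ ($D{\left(x,U \right)} = -6 + 4 = -2$)
$d = -32$ ($d = - 8 \left(\left(-2\right) \left(-2\right) + 0\right) = - 8 \left(4 + 0\right) = \left(-8\right) 4 = -32$)
$p{\left(P,n \right)} = -5 - 32 P$
$\sqrt{p{\left(-1,b{\left(-5,6 \right)} \right)} + D{\left(6,2 \right)}} g = \sqrt{\left(-5 - -32\right) - 2} \left(-5949\right) = \sqrt{\left(-5 + 32\right) - 2} \left(-5949\right) = \sqrt{27 - 2} \left(-5949\right) = \sqrt{25} \left(-5949\right) = 5 \left(-5949\right) = -29745$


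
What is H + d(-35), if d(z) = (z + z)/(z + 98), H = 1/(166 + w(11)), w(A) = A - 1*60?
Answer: -43/39 ≈ -1.1026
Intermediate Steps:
w(A) = -60 + A (w(A) = A - 60 = -60 + A)
H = 1/117 (H = 1/(166 + (-60 + 11)) = 1/(166 - 49) = 1/117 ≈ 0.0085470)
d(z) = 2*z/(98 + z) (d(z) = (2*z)/(98 + z) = 2*z/(98 + z))
H + d(-35) = 1/117 + 2*(-35)/(98 - 35) = 1/117 + 2*(-35)/63 = 1/117 + 2*(-35)*(1/63) = 1/117 - 10/9 = -43/39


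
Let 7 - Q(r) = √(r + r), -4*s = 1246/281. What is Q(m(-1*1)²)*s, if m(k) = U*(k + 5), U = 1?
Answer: -4361/562 + 1246*√2/281 ≈ -1.4889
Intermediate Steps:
s = -623/562 (s = -623/(2*281) = -¼*1246/281 = -623/562 ≈ -1.1085)
m(k) = 5 + k (m(k) = 1*(k + 5) = 1*(5 + k) = 5 + k)
Q(r) = 7 - √2*√r (Q(r) = 7 - √(r + r) = 7 - √(2*r) = 7 - √2*√r)
Q(m(-1*1)²)*s = (7 - √2*√((5 - 1*1)²))*(-623/562) = (7 - √2*√((5 - 1)²))*(-623/562) = (7 - √2*√(4²))*(-623/562) = (7 - √2*√16)*(-623/562) = (7 - 1*√2*4)*(-623/562) = (7 - 4*√2)*(-623/562) = -4361/562 + 1246*√2/281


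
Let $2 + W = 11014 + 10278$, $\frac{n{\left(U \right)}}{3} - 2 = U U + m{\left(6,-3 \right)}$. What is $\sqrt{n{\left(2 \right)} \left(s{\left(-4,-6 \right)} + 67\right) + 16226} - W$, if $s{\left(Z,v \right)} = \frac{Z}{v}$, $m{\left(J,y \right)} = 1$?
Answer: $-21290 + \sqrt{17647} \approx -21157.0$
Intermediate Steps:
$n{\left(U \right)} = 9 + 3 U^{2}$ ($n{\left(U \right)} = 6 + 3 \left(U U + 1\right) = 6 + 3 \left(U^{2} + 1\right) = 6 + 3 \left(1 + U^{2}\right) = 6 + \left(3 + 3 U^{2}\right) = 9 + 3 U^{2}$)
$W = 21290$ ($W = -2 + \left(11014 + 10278\right) = -2 + 21292 = 21290$)
$\sqrt{n{\left(2 \right)} \left(s{\left(-4,-6 \right)} + 67\right) + 16226} - W = \sqrt{\left(9 + 3 \cdot 2^{2}\right) \left(- \frac{4}{-6} + 67\right) + 16226} - 21290 = \sqrt{\left(9 + 3 \cdot 4\right) \left(\left(-4\right) \left(- \frac{1}{6}\right) + 67\right) + 16226} - 21290 = \sqrt{\left(9 + 12\right) \left(\frac{2}{3} + 67\right) + 16226} - 21290 = \sqrt{21 \cdot \frac{203}{3} + 16226} - 21290 = \sqrt{1421 + 16226} - 21290 = \sqrt{17647} - 21290 = -21290 + \sqrt{17647}$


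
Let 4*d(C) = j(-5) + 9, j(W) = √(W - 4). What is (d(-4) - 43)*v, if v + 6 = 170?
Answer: -6683 + 123*I ≈ -6683.0 + 123.0*I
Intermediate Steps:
j(W) = √(-4 + W)
v = 164 (v = -6 + 170 = 164)
d(C) = 9/4 + 3*I/4 (d(C) = (√(-4 - 5) + 9)/4 = (√(-9) + 9)/4 = (3*I + 9)/4 = (9 + 3*I)/4 = 9/4 + 3*I/4)
(d(-4) - 43)*v = ((9/4 + 3*I/4) - 43)*164 = (-163/4 + 3*I/4)*164 = -6683 + 123*I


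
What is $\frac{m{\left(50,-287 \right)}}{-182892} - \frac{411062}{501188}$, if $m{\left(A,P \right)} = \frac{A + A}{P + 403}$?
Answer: $- \frac{545057779379}{664558748796} \approx -0.82018$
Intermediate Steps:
$m{\left(A,P \right)} = \frac{2 A}{403 + P}$
$\frac{m{\left(50,-287 \right)}}{-182892} - \frac{411062}{501188} = \frac{2 \cdot 50 \frac{1}{403 - 287}}{-182892} - \frac{411062}{501188} = 2 \cdot 50 \cdot \frac{1}{116} \left(- \frac{1}{182892}\right) - \frac{205531}{250594} = \frac{25}{29} \left(- \frac{1}{182892}\right) - \frac{205531}{250594} = - \frac{25}{5303868} - \frac{205531}{250594} = - \frac{545057779379}{664558748796}$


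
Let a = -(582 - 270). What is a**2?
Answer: 97344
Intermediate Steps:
a = -312 (a = -1*312 = -312)
a**2 = (-312)**2 = 97344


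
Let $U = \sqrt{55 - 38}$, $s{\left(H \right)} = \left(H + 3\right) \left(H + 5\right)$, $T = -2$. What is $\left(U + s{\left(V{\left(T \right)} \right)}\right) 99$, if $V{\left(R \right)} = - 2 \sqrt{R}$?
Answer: $693 + 99 \sqrt{17} - 1584 i \sqrt{2} \approx 1101.2 - 2240.1 i$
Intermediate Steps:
$s{\left(H \right)} = \left(3 + H\right) \left(5 + H\right)$
$U = \sqrt{17} \approx 4.1231$
$\left(U + s{\left(V{\left(T \right)} \right)}\right) 99 = \left(\sqrt{17} + \left(15 + \left(- 2 \sqrt{-2}\right)^{2} + 8 \left(- 2 \sqrt{-2}\right)\right)\right) 99 = \left(\sqrt{17} + \left(15 + \left(- 2 i \sqrt{2}\right)^{2} + 8 \left(- 2 i \sqrt{2}\right)\right)\right) 99 = \left(\sqrt{17} - \left(-7 + 16 i \sqrt{2}\right)\right) 99 = \left(\sqrt{17} + \left(7 - 16 i \sqrt{2}\right)\right) 99 = \left(7 + \sqrt{17} - 16 i \sqrt{2}\right) 99 = 693 + 99 \sqrt{17} - 1584 i \sqrt{2}$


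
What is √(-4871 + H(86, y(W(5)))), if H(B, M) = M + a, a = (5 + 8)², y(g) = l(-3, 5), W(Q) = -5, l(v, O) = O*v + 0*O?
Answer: I*√4717 ≈ 68.68*I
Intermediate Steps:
l(v, O) = O*v (l(v, O) = O*v + 0 = O*v)
y(g) = -15 (y(g) = 5*(-3) = -15)
a = 169 (a = 13² = 169)
H(B, M) = 169 + M (H(B, M) = M + 169 = 169 + M)
√(-4871 + H(86, y(W(5)))) = √(-4871 + (169 - 15)) = √(-4871 + 154) = √(-4717) = I*√4717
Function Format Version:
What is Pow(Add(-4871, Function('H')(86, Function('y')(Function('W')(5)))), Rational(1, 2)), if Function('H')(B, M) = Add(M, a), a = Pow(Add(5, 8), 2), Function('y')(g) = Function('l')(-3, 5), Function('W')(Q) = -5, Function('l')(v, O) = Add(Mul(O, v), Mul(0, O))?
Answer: Mul(I, Pow(4717, Rational(1, 2))) ≈ Mul(68.680, I)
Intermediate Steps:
Function('l')(v, O) = Mul(O, v) (Function('l')(v, O) = Add(Mul(O, v), 0) = Mul(O, v))
Function('y')(g) = -15 (Function('y')(g) = Mul(5, -3) = -15)
a = 169 (a = Pow(13, 2) = 169)
Function('H')(B, M) = Add(169, M) (Function('H')(B, M) = Add(M, 169) = Add(169, M))
Pow(Add(-4871, Function('H')(86, Function('y')(Function('W')(5)))), Rational(1, 2)) = Pow(Add(-4871, Add(169, -15)), Rational(1, 2)) = Pow(Add(-4871, 154), Rational(1, 2)) = Pow(-4717, Rational(1, 2)) = Mul(I, Pow(4717, Rational(1, 2)))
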